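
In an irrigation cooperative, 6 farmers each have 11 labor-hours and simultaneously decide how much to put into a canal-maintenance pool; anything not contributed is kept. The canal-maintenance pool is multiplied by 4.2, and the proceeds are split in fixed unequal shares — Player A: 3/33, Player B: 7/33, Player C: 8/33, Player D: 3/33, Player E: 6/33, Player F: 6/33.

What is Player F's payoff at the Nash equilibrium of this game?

Player j's private return per contributed unit is 4.2 × (j's share). Contributing is weakly dominant for j when that share is at least 1/4.2 = 0.2381, and contributing 0 is dominant otherwise.
Only Player C (8/33) clears that bar, contributing 11; the remaining 5 contribute 0. Total contributed: 11.
Player F keeps 11 and receives 4.2 × 11 × 6/33 = 8.40 from the canal-maintenance pool, for a payoff of 19.40.

19.40 labor-hours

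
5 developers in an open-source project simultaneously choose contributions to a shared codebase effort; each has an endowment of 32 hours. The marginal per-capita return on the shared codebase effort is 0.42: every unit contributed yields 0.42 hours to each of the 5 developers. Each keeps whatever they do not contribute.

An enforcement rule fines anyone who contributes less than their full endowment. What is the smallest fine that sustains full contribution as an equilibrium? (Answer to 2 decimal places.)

18.56 hours

Given the others contribute fully, the best deviation is to contribute 0 (any partial contribution still incurs the fine and gives up units whose private return 0.42 is below 1).
Deviating from 32 to 0 saves 32 hours but forfeits the deviator's share of the drop in the shared codebase effort: 0.42 × 32 = 13.44.
So the deviation gain is 32 − 13.44 = 18.56, and the fine must be at least 18.56 hours to wipe it out.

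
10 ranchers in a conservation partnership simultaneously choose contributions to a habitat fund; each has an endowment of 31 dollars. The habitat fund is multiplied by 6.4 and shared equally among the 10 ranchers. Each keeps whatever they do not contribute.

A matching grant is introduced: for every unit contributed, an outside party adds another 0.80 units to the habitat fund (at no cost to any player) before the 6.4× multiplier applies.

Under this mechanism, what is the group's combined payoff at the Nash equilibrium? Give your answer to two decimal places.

Under the mechanism each unit contributed yields 6.4 × 1.80 / 10 = 1.1520 back to its contributor per unit of net cost, which exceeds 1, making full contribution the dominant choice for everyone.
At the Nash equilibrium everyone contributes 31. Group total payoff = 6.4 × 1.80 × 310 = 3571.20.

3571.20 dollars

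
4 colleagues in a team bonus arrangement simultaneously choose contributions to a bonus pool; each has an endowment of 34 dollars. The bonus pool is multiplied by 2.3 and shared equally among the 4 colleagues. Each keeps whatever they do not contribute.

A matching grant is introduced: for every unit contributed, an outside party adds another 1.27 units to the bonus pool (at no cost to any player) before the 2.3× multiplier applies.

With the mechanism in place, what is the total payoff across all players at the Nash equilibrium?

The effective private return per unit is now 2.3 × 2.27 / 4 = 1.3053 > 1, so every player's dominant strategy flips to full contribution.
So the Nash equilibrium is full contribution by all 4; the group earns 2.3 × 2.27 × 136 = 710.06.

710.06 dollars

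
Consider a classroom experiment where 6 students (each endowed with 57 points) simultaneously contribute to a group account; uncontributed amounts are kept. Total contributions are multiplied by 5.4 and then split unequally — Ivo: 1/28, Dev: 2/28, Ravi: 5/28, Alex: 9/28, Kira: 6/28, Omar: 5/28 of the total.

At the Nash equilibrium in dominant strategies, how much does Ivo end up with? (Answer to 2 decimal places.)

78.99 points

Player j's private return per contributed unit is 5.4 × (j's share). Contributing is weakly dominant for j when that share is at least 1/5.4 = 0.1852, and contributing 0 is dominant otherwise.
Alex and Kira clear that bar, contributing 57 each; the remaining 4 contribute 0. Total contributed: 114.
Ivo keeps 57 and receives 5.4 × 114 × 1/28 = 21.99 from the group account, for a payoff of 78.99.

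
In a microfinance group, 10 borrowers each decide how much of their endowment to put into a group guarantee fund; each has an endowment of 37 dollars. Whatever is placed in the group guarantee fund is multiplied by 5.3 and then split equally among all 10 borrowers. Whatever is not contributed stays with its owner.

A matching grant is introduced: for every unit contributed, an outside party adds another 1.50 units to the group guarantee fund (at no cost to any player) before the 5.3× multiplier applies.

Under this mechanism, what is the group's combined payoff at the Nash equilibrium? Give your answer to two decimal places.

The effective private return per unit is now 5.3 × 2.50 / 10 = 1.3250 > 1, so every player's dominant strategy flips to full contribution.
So the Nash equilibrium is full contribution by all 10; the group earns 5.3 × 2.50 × 370 = 4902.50.

4902.50 dollars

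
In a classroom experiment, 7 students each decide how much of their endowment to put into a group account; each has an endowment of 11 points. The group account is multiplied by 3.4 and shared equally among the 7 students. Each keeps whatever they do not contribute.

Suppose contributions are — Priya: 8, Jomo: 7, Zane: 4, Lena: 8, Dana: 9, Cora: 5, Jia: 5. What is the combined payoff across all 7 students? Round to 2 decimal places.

187.40 points

Total contributed: 8 + 7 + 4 + 8 + 9 + 5 + 5 = 46; total kept: 7 × 11 − 46 = 31.
The group account pays out 3.4 × 46 = 156.40 in aggregate.
Group total = 31 + 156.40 = 187.40.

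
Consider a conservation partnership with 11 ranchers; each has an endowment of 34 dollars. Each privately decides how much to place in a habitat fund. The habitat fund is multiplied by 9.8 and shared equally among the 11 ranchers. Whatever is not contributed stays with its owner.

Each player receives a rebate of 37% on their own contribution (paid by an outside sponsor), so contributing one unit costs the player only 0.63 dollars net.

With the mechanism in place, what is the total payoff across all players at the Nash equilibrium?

The effective private return per unit is now (9.8/11) / 0.63 = 1.4141 > 1, so every player's dominant strategy flips to full contribution.
So the Nash equilibrium is full contribution by all 11; the group earns 11 × (34 × 0.37 + 9.8 × 34) = 3803.58.

3803.58 dollars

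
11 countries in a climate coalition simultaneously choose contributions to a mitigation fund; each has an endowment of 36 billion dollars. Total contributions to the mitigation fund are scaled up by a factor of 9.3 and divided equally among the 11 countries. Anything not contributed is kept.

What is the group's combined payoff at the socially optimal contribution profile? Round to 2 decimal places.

Each contributed unit returns 9.300 to the group as a whole (0.8455 to each of 11 players), which exceeds 1, so the social optimum is full contribution: group total = 9.300 × 396 = 3682.80.

3682.80 billion dollars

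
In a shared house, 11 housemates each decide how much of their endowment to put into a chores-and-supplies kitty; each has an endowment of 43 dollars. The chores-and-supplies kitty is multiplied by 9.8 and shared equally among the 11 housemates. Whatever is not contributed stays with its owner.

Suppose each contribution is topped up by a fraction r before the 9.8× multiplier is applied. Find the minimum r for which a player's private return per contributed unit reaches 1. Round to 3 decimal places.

With matching at rate r, one contributed unit becomes (1 + r) in the chores-and-supplies kitty and returns 9.8 × (1 + r) / 11 to the contributor.
Setting this equal to 1: 1 + r = 11/9.8 = 1.1224.
So the minimum matching rate is r = 1.1224 − 1 = 0.122.

0.122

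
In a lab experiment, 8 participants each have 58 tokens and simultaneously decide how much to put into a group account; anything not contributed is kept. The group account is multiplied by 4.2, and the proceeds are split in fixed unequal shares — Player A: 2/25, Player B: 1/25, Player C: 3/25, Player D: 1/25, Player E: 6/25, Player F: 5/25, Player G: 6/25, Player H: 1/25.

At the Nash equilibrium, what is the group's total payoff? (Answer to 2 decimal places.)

A player with share s gets back 4.2·s per unit contributed, so full contribution is dominant for anyone with s > 1/4.2 = 0.2381 and zero contribution is dominant for anyone below.
Player E and Player G are above the threshold, contributing 58 each; the remaining 6 contribute 0. Total contributed: 116.
The group account pays out 4.2 × 116 = 487.20 in total (split across the unequal shares, but the aggregate is all that matters for the group sum).
The 6 free-riders keep 58 each, adding 348. Group total = 348 + 487.20 = 835.20.

835.20 tokens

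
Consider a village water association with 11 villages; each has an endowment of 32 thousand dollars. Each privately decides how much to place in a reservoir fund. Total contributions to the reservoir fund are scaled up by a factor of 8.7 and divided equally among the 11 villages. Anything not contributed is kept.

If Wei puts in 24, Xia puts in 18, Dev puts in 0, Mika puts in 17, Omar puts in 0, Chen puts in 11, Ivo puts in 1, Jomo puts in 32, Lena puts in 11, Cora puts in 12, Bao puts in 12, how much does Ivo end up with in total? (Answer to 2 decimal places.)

Total contributed: 24 + 18 + 0 + 17 + 0 + 11 + 1 + 32 + 11 + 12 + 12 = 138.
Each receives 8.7 × 138 / 11 = 109.15 from the reservoir fund.
Ivo keeps 32 − 1 = 31, so Ivo's payoff is 31 + 109.15 = 140.15.

140.15 thousand dollars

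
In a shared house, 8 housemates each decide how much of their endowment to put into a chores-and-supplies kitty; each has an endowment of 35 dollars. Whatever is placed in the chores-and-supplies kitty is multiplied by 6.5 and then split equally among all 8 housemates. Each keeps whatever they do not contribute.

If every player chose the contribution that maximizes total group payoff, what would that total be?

Each contributed unit returns 6.500 to the group as a whole (0.8125 to each of 8 players), which exceeds 1, so the social optimum is full contribution: group total = 6.500 × 280 = 1820.00.

1820.00 dollars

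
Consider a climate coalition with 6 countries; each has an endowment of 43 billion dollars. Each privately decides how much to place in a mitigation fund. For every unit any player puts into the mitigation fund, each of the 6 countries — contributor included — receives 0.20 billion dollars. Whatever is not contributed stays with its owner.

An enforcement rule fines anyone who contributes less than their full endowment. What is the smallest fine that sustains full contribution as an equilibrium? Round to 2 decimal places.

34.40 billion dollars

Given the others contribute fully, the best deviation is to contribute 0 (any partial contribution still incurs the fine and gives up units whose private return 0.20 is below 1).
Deviating from 43 to 0 saves 43 billion dollars but forfeits the deviator's share of the drop in the mitigation fund: 0.20 × 43 = 8.60.
So the deviation gain is 43 − 8.60 = 34.40, and the fine must be at least 34.40 billion dollars to wipe it out.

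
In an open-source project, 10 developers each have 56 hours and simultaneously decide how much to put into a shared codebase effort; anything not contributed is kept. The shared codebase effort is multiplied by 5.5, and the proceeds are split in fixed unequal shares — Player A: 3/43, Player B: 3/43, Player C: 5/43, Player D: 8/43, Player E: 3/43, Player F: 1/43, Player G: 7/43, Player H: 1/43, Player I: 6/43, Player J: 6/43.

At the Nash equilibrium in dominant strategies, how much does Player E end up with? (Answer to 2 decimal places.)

77.49 hours

A player with share s gets back 5.5·s per unit contributed, so full contribution is dominant for anyone with s > 1/5.5 = 0.1818 and zero contribution is dominant for anyone below.
The only share above 0.1818 is Player D's 8/43, contributing 56; the remaining 9 contribute 0. Total contributed: 56.
Player E keeps 56 and receives 5.5 × 56 × 3/43 = 21.49 from the shared codebase effort, for a payoff of 77.49.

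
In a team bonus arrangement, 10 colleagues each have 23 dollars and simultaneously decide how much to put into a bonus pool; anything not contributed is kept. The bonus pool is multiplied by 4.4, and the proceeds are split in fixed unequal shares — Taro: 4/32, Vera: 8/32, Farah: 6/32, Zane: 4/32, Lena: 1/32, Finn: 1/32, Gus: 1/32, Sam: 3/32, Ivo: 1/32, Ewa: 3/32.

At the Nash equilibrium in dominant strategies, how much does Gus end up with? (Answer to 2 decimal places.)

Each unit j contributes comes back to j as 4.4 × (j's share), so j prefers to contribute only if that share exceeds 1/4.4 = 0.2273; otherwise keeping the unit dominates.
The only share above 0.2273 is Vera's 8/32, contributing 23; the remaining 9 contribute 0. Total contributed: 23.
Gus keeps 23 and receives 4.4 × 23 × 1/32 = 3.16 from the bonus pool, for a payoff of 26.16.

26.16 dollars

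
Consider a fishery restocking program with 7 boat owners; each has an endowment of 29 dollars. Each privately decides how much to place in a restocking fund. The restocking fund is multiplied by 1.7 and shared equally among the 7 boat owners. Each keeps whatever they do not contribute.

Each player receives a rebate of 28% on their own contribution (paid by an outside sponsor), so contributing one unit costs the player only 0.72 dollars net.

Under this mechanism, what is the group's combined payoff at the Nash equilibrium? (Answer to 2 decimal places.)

Even with the mechanism, each unit contributed returns only (1.7/7) / 0.72 = 0.3373 per unit of net cost, so contributing nothing is still dominant.
At the Nash equilibrium no one contributes; group total payoff = 7 × 29 = 203.

203.00 dollars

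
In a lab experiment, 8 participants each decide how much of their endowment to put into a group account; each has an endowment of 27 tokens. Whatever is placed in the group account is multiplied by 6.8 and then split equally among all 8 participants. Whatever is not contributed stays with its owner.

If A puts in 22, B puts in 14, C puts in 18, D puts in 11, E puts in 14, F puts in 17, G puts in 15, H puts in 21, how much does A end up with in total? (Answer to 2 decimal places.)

Total contributed: 22 + 14 + 18 + 11 + 14 + 17 + 15 + 21 = 132.
Each receives 6.8 × 132 / 8 = 112.20 from the group account.
A keeps 27 − 22 = 5, so A's payoff is 5 + 112.20 = 117.20.

117.20 tokens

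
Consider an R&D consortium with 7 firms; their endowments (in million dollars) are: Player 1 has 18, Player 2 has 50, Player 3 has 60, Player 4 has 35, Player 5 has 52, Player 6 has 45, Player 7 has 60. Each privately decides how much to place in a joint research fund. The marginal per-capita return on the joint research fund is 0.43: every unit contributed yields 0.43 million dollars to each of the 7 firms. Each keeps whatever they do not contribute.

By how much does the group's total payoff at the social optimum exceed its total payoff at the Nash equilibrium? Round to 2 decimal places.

643.20 million dollars

The private return per contributed unit is 0.43 < 1 for everyone, so the Nash equilibrium is zero contribution and the group total is Σ E_j = 18 + 50 + 60 + 35 + 52 + 45 + 60 = 320.
Each contributed unit returns 3.010 to the group, so the social optimum is full contribution by everyone: group total = 3.010 × 320 = 963.20.
Efficiency loss = (3.010 − 1) × 320 = 643.20.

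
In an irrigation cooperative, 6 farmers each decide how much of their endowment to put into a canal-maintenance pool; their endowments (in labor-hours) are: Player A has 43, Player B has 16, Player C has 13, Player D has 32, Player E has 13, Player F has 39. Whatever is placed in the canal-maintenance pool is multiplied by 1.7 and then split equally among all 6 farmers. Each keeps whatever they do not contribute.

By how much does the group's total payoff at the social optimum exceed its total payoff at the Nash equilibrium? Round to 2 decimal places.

The private return per contributed unit is 1.7/6 = 0.2833 < 1 for every player regardless of endowment, so the Nash equilibrium is zero contribution and the group total is Σ E_j = 43 + 16 + 13 + 32 + 13 + 39 = 156.
Each contributed unit returns 1.700 to the group, so the social optimum is full contribution by everyone: group total = 1.700 × 156 = 265.20.
Efficiency loss = (1.700 − 1) × 156 = 109.20.

109.20 labor-hours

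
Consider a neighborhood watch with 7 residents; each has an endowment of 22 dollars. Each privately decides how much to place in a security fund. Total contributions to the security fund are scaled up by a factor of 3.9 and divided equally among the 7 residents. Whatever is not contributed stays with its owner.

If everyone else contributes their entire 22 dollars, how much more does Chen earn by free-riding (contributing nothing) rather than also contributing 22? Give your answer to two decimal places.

9.74 dollars

Switching from a contribution of 22 to 0 lets Chen keep an extra 22 dollars, but lowers the security fund by 22, which costs Chen their own share of that drop: 3.9/7 × 22 = 12.26.
Net gain = 22 − 12.26 = 9.74. The private return per contributed unit (0.5571) is below 1, so free-riding is indeed the best response regardless of what the others do.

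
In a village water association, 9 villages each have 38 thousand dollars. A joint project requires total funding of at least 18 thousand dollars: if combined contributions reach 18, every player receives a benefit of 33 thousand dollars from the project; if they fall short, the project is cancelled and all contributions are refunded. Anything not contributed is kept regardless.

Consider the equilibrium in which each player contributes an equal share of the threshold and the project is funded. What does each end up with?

Equal share of the threshold: 18/9 = 2.
At this profile no one gains by cutting their contribution: any cut drops the total below 18, the project is cancelled, contributions are refunded, and the deviator ends with 38, which is less than 38 − 2 + 33 = 69. Contributing more than 2 just wastes the excess. So contributing exactly 2 is a best response.
Each player's payoff: 38 − 2 + 33 = 69.

69 thousand dollars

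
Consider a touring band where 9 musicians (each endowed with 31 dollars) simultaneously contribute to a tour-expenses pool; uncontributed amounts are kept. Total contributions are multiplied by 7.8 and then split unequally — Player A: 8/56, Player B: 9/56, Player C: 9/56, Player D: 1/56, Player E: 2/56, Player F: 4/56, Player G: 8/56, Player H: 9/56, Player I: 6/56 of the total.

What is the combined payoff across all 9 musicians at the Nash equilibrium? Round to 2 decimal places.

1333.00 dollars

Each unit j contributes comes back to j as 7.8 × (j's share), so j prefers to contribute only if that share exceeds 1/7.8 = 0.1282; otherwise keeping the unit dominates.
Player A, Player B, Player C, Player G and Player H clear that bar, contributing 31 each; the remaining 4 contribute 0. Total contributed: 155.
The tour-expenses pool pays out 7.8 × 155 = 1209.00 in total (split across the unequal shares, but the aggregate is all that matters for the group sum).
The 4 free-riders keep 31 each, adding 124. Group total = 124 + 1209.00 = 1333.00.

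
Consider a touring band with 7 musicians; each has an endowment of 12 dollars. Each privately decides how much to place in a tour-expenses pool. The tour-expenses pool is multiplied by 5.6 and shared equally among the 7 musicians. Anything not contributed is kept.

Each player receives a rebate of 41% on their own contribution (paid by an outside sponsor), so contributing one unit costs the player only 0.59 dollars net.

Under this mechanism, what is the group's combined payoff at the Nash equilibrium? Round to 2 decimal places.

504.84 dollars

Under the mechanism each unit contributed yields (5.6/7) / 0.59 = 1.3559 back to its contributor per unit of net cost, which exceeds 1, making full contribution the dominant choice for everyone.
At the Nash equilibrium everyone contributes 12. Group total payoff = 7 × (12 × 0.41 + 5.6 × 12) = 504.84.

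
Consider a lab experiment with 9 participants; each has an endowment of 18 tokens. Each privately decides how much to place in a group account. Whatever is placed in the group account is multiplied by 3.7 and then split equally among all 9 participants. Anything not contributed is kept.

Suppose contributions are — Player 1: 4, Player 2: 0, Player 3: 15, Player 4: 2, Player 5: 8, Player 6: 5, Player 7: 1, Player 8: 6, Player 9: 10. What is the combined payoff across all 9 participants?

299.70 tokens

Total contributed: 4 + 0 + 15 + 2 + 8 + 5 + 1 + 6 + 10 = 51; total kept: 9 × 18 − 51 = 111.
The group account pays out 3.7 × 51 = 188.70 in aggregate.
Group total = 111 + 188.70 = 299.70.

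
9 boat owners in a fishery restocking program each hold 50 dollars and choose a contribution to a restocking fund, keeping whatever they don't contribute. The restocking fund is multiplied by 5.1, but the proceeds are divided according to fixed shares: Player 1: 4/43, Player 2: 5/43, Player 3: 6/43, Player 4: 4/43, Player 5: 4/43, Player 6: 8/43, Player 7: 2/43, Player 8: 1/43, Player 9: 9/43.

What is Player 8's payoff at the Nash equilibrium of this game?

55.93 dollars

Each unit j contributes comes back to j as 5.1 × (j's share), so j prefers to contribute only if that share exceeds 1/5.1 = 0.1961; otherwise keeping the unit dominates.
Player 9 alone (share 9/43) is above the threshold, contributing 50; the remaining 8 contribute 0. Total contributed: 50.
Player 8 keeps 50 and receives 5.1 × 50 × 1/43 = 5.93 from the restocking fund, for a payoff of 55.93.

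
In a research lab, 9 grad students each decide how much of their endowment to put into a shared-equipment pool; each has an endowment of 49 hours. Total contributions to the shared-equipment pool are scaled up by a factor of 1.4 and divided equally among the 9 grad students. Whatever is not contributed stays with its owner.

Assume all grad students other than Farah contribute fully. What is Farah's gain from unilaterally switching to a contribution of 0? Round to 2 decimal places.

41.38 hours

Switching from a contribution of 49 to 0 lets Farah keep an extra 49 hours, but lowers the shared-equipment pool by 49, which costs Farah their own share of that drop: 1.4/9 × 49 = 7.62.
Net gain = 49 − 7.62 = 41.38. The private return per contributed unit (0.1556) is below 1, so free-riding is indeed the best response regardless of what the others do.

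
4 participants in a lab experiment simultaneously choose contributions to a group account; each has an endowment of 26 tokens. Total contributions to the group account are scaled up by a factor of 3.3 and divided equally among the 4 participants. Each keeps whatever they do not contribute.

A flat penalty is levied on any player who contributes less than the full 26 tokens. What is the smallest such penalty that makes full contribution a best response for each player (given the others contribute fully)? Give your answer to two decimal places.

Given the others contribute fully, the best deviation is to contribute 0 (any partial contribution still incurs the fine and gives up units whose private return 0.8250 is below 1).
Deviating from 26 to 0 saves 26 tokens but forfeits the deviator's share of the drop in the group account: 3.3/4 × 26 = 21.45.
So the deviation gain is 26 − 21.45 = 4.55, and the fine must be at least 4.55 tokens to wipe it out.

4.55 tokens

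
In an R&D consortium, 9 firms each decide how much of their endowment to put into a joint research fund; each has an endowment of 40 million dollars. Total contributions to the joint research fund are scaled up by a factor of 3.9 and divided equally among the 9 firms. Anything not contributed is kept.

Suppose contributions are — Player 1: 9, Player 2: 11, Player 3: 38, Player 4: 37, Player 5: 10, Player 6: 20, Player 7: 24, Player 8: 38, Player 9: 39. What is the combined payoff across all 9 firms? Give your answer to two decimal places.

1015.40 million dollars

Total contributed: 9 + 11 + 38 + 37 + 10 + 20 + 24 + 38 + 39 = 226; total kept: 9 × 40 − 226 = 134.
The joint research fund pays out 3.9 × 226 = 881.40 in aggregate.
Group total = 134 + 881.40 = 1015.40.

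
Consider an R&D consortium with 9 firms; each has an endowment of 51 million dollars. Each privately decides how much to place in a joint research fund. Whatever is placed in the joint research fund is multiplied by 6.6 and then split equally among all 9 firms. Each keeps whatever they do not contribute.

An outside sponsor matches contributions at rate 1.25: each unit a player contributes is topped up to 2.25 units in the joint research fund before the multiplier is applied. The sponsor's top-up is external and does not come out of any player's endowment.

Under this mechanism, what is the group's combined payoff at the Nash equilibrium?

6816.15 million dollars

Under the mechanism each unit contributed yields 6.6 × 2.25 / 9 = 1.6500 back to its contributor per unit of net cost, which exceeds 1, making full contribution the dominant choice for everyone.
So the Nash equilibrium is full contribution by all 9; the group earns 6.6 × 2.25 × 459 = 6816.15.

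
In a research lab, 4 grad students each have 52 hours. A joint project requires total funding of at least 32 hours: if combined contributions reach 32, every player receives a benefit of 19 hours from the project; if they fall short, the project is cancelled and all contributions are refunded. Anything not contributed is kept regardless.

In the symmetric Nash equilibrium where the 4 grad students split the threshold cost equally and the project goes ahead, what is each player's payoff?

Equal share of the threshold: 32/4 = 8.
At this profile no one gains by cutting their contribution: any cut drops the total below 32, the project is cancelled, contributions are refunded, and the deviator ends with 52, which is less than 52 − 8 + 19 = 63. Contributing more than 8 just wastes the excess. So contributing exactly 8 is a best response.
Each player's payoff: 52 − 8 + 19 = 63.

63 hours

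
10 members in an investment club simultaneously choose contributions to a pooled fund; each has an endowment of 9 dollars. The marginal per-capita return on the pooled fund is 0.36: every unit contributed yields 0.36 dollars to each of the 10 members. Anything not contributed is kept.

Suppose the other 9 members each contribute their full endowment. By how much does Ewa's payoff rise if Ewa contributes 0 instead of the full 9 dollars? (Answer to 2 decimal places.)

Switching from a contribution of 9 to 0 lets Ewa keep an extra 9 dollars, but lowers the pooled fund by 9, which costs Ewa their own share of that drop: 0.36 × 9 = 3.24.
Net gain = 9 − 3.24 = 5.76. The private return per contributed unit (0.36) is below 1, so free-riding is indeed the best response regardless of what the others do.

5.76 dollars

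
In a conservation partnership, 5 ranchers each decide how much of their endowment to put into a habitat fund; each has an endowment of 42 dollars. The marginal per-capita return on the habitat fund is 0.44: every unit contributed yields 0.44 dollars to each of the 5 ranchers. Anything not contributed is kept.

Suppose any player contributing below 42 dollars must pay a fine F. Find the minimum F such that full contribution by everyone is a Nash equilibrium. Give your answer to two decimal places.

Given the others contribute fully, the best deviation is to contribute 0 (any partial contribution still incurs the fine and gives up units whose private return 0.44 is below 1).
Deviating from 42 to 0 saves 42 dollars but forfeits the deviator's share of the drop in the habitat fund: 0.44 × 42 = 18.48.
So the deviation gain is 42 − 18.48 = 23.52, and the fine must be at least 23.52 dollars to wipe it out.

23.52 dollars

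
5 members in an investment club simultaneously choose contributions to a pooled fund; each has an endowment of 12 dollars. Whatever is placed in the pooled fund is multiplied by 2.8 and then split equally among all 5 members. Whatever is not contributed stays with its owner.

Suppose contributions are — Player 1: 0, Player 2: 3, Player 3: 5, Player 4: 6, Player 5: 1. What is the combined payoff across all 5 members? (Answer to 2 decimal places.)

Total contributed: 0 + 3 + 5 + 6 + 1 = 15; total kept: 5 × 12 − 15 = 45.
The pooled fund pays out 2.8 × 15 = 42.00 in aggregate.
Group total = 45 + 42.00 = 87.00.

87.00 dollars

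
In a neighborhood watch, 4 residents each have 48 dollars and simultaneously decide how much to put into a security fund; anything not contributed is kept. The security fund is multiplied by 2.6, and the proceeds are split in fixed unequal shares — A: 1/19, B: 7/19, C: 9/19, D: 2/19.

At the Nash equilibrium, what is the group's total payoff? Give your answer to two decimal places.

For player j, contributing a unit is worthwhile iff 2.6 × (j's share) ≥ 1, i.e. iff j's share is at least 0.3846.
The only share above 0.3846 is C's 9/19, contributing 48; the remaining 3 contribute 0. Total contributed: 48.
The security fund pays out 2.6 × 48 = 124.80 in total (split across the unequal shares, but the aggregate is all that matters for the group sum).
The 3 free-riders keep 48 each, adding 144. Group total = 144 + 124.80 = 268.80.

268.80 dollars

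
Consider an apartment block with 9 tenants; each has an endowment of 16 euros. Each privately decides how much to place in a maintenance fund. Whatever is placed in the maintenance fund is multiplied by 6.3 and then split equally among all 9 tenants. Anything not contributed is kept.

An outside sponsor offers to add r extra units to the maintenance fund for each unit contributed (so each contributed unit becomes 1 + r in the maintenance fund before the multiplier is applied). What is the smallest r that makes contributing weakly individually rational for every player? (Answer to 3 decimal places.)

With matching at rate r, one contributed unit becomes (1 + r) in the maintenance fund and returns 6.3 × (1 + r) / 9 to the contributor.
Setting this equal to 1: 1 + r = 9/6.3 = 1.4286.
So the minimum matching rate is r = 1.4286 − 1 = 0.429.

0.429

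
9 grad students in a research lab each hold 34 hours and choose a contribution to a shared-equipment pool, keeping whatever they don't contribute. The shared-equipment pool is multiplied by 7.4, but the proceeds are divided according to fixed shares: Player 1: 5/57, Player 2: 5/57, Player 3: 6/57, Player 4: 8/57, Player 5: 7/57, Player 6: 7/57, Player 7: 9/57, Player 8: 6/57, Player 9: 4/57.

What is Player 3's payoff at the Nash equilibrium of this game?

A player with share s gets back 7.4·s per unit contributed, so full contribution is dominant for anyone with s > 1/7.4 = 0.1351 and zero contribution is dominant for anyone below.
Player 4 and Player 7 are above the threshold, contributing 34 each; the remaining 7 contribute 0. Total contributed: 68.
Player 3 keeps 34 and receives 7.4 × 68 × 6/57 = 52.97 from the shared-equipment pool, for a payoff of 86.97.

86.97 hours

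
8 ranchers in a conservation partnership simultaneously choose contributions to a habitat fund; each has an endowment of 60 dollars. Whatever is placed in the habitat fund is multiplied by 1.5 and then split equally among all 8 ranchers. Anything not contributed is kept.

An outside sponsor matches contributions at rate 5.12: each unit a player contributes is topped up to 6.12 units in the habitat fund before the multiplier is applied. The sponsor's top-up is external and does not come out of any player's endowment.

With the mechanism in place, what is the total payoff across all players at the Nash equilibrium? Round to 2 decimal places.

4406.40 dollars

The effective private return per unit is now 1.5 × 6.12 / 8 = 1.1475 > 1, so every player's dominant strategy flips to full contribution.
At the Nash equilibrium everyone contributes 60. Group total payoff = 1.5 × 6.12 × 480 = 4406.40.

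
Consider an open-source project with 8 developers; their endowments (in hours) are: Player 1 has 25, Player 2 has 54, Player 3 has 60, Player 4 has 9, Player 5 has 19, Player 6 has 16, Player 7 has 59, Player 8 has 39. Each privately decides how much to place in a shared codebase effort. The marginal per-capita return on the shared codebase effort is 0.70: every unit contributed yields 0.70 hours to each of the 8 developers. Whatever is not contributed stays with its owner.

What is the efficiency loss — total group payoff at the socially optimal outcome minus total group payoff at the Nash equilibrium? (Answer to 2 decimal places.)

The private return per contributed unit is 0.70 < 1 for everyone, so the Nash equilibrium is zero contribution and the group total is Σ E_j = 25 + 54 + 60 + 9 + 19 + 16 + 59 + 39 = 281.
Each contributed unit returns 5.600 to the group, so the social optimum is full contribution by everyone: group total = 5.600 × 281 = 1573.60.
Efficiency loss = (5.600 − 1) × 281 = 1292.60.

1292.60 hours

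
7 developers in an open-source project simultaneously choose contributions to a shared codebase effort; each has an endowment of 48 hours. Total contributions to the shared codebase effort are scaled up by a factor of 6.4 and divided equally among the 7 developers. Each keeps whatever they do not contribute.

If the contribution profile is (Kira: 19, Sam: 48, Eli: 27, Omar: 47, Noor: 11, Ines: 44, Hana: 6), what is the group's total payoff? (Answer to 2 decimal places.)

Total contributed: 19 + 48 + 27 + 47 + 11 + 44 + 6 = 202; total kept: 7 × 48 − 202 = 134.
The shared codebase effort pays out 6.4 × 202 = 1292.80 in aggregate.
Group total = 134 + 1292.80 = 1426.80.

1426.80 hours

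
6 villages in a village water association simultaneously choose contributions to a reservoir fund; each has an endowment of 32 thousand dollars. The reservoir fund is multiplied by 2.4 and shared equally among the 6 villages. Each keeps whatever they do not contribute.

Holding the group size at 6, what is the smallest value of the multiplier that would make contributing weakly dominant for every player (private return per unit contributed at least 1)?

A contributed unit returns (multiplier)/6 to its contributor.
This reaches 1 exactly when the multiplier is 6.

6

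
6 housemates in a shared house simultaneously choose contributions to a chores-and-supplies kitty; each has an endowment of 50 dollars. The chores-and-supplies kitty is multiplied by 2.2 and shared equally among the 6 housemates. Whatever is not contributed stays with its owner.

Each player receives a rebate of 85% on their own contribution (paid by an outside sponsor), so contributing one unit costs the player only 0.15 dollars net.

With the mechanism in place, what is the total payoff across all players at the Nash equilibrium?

915.00 dollars

The effective private return per unit is now (2.2/6) / 0.15 = 2.4444 > 1, so every player's dominant strategy flips to full contribution.
So the Nash equilibrium is full contribution by all 6; the group earns 6 × (50 × 0.85 + 2.2 × 50) = 915.00.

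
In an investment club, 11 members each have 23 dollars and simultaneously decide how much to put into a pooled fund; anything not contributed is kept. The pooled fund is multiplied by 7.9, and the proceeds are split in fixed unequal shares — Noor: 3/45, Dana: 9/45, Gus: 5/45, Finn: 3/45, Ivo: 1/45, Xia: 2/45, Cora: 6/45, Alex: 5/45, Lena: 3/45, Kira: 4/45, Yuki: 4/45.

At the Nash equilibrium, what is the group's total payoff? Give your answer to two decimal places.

570.40 dollars

A player with share s gets back 7.9·s per unit contributed, so full contribution is dominant for anyone with s > 1/7.9 = 0.1266 and zero contribution is dominant for anyone below.
The shares above 0.1266 belong to Dana and Cora, contributing 23 each; the remaining 9 contribute 0. Total contributed: 46.
The pooled fund pays out 7.9 × 46 = 363.40 in total (split across the unequal shares, but the aggregate is all that matters for the group sum).
The 9 free-riders keep 23 each, adding 207. Group total = 207 + 363.40 = 570.40.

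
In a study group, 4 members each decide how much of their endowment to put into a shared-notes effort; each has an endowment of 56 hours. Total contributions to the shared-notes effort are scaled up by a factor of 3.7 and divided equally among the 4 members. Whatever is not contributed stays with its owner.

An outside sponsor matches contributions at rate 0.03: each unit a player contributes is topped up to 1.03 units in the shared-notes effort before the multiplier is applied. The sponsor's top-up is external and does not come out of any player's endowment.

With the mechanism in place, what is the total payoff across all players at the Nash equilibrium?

224.00 hours

Even with the mechanism, each unit contributed returns only 3.7 × 1.03 / 4 = 0.9528 per unit of net cost, so contributing nothing is still dominant.
At the Nash equilibrium no one contributes; group total payoff = 4 × 56 = 224.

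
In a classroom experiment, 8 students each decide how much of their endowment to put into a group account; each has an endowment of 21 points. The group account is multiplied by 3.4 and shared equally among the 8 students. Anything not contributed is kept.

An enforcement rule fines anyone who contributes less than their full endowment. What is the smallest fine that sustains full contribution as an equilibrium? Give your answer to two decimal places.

Given the others contribute fully, the best deviation is to contribute 0 (any partial contribution still incurs the fine and gives up units whose private return 0.4250 is below 1).
Deviating from 21 to 0 saves 21 points but forfeits the deviator's share of the drop in the group account: 3.4/8 × 21 = 8.92.
So the deviation gain is 21 − 8.92 = 12.08, and the fine must be at least 12.08 points to wipe it out.

12.08 points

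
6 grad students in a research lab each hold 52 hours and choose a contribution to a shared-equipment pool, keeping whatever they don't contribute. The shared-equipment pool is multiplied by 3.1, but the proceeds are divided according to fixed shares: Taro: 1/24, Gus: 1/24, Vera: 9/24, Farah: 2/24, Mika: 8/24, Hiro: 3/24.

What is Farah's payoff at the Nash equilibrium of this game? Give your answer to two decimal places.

78.87 hours

Each unit j contributes comes back to j as 3.1 × (j's share), so j prefers to contribute only if that share exceeds 1/3.1 = 0.3226; otherwise keeping the unit dominates.
Vera and Mika clear that bar, contributing 52 each; the remaining 4 contribute 0. Total contributed: 104.
Farah keeps 52 and receives 3.1 × 104 × 2/24 = 26.87 from the shared-equipment pool, for a payoff of 78.87.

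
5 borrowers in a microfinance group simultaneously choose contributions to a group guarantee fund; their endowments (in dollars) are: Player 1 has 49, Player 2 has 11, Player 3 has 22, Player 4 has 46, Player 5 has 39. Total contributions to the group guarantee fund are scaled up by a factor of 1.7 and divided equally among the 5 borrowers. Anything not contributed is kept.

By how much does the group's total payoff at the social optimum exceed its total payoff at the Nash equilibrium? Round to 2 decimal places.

116.90 dollars

The private return per contributed unit is 1.7/5 = 0.3400 < 1 for every player regardless of endowment, so the Nash equilibrium is zero contribution and the group total is Σ E_j = 49 + 11 + 22 + 46 + 39 = 167.
Each contributed unit returns 1.700 to the group, so the social optimum is full contribution by everyone: group total = 1.700 × 167 = 283.90.
Efficiency loss = (1.700 − 1) × 167 = 116.90.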